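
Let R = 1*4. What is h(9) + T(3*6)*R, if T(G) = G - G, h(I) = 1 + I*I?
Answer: 82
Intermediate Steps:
R = 4
h(I) = 1 + I²
T(G) = 0
h(9) + T(3*6)*R = (1 + 9²) + 0*4 = (1 + 81) + 0 = 82 + 0 = 82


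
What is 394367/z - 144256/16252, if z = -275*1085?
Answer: -12362909121/1212297625 ≈ -10.198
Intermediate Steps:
z = -298375
394367/z - 144256/16252 = 394367/(-298375) - 144256/16252 = 394367*(-1/298375) - 144256*1/16252 = -394367/298375 - 36064/4063 = -12362909121/1212297625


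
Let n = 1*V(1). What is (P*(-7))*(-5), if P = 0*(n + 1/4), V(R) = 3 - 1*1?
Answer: 0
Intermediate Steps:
V(R) = 2 (V(R) = 3 - 1 = 2)
n = 2 (n = 1*2 = 2)
P = 0 (P = 0*(2 + 1/4) = 0*(9/4) = 0)
(P*(-7))*(-5) = (0*(-7))*(-5) = 0*(-5) = 0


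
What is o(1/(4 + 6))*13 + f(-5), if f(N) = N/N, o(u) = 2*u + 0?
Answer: 18/5 ≈ 3.6000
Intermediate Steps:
o(u) = 2*u
f(N) = 1
o(1/(4 + 6))*13 + f(-5) = (2/(4 + 6))*13 + 1 = (2/10)*13 + 1 = (2*(⅒))*13 + 1 = (⅕)*13 + 1 = 13/5 + 1 = 18/5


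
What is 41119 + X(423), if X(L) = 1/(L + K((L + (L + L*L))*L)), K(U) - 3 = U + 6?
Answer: 3126904922584/76045257 ≈ 41119.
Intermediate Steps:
K(U) = 9 + U (K(U) = 3 + (U + 6) = 3 + (6 + U) = 9 + U)
X(L) = 1/(9 + L + L*(L² + 2*L)) (X(L) = 1/(L + (9 + (L + (L + L*L))*L)) = 1/(L + (9 + (L + (L + L²))*L)) = 1/(L + (9 + (L² + 2*L)*L)) = 1/(L + (9 + L*(L² + 2*L))) = 1/(9 + L + L*(L² + 2*L)))
41119 + X(423) = 41119 + 1/(9 + 423 + 423²*(2 + 423)) = 41119 + 1/(9 + 423 + 178929*425) = 41119 + 1/(9 + 423 + 76044825) = 41119 + 1/76045257 = 3126904922584/76045257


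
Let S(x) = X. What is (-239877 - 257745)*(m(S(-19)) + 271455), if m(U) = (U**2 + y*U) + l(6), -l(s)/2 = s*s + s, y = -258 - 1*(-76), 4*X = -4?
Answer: -135131244588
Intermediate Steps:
X = -1 (X = (1/4)*(-4) = -1)
S(x) = -1
y = -182 (y = -258 + 76 = -182)
l(s) = -2*s - 2*s**2 (l(s) = -2*(s*s + s) = -2*(s**2 + s) = -2*(s + s**2) = -2*s - 2*s**2)
m(U) = -84 + U**2 - 182*U (m(U) = (U**2 - 182*U) - 2*6*(1 + 6) = (U**2 - 182*U) - 2*6*7 = (U**2 - 182*U) - 84 = -84 + U**2 - 182*U)
(-239877 - 257745)*(m(S(-19)) + 271455) = (-239877 - 257745)*((-84 + (-1)**2 - 182*(-1)) + 271455) = -497622*((-84 + 1 + 182) + 271455) = -497622*(99 + 271455) = -497622*271554 = -135131244588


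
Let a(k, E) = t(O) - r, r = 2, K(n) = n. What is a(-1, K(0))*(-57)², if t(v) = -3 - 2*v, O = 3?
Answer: -35739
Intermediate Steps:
a(k, E) = -11 (a(k, E) = (-3 - 2*3) - 1*2 = (-3 - 6) - 2 = -9 - 2 = -11)
a(-1, K(0))*(-57)² = -11*(-57)² = -11*3249 = -35739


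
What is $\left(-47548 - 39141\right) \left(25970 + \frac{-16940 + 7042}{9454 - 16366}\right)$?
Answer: $- \frac{7780967892341}{3456} \approx -2.2514 \cdot 10^{9}$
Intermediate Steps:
$\left(-47548 - 39141\right) \left(25970 + \frac{-16940 + 7042}{9454 - 16366}\right) = - 86689 \left(25970 - \frac{9898}{-6912}\right) = - 86689 \left(25970 - - \frac{4949}{3456}\right) = - 86689 \left(25970 + \frac{4949}{3456}\right) = \left(-86689\right) \frac{89757269}{3456} = - \frac{7780967892341}{3456}$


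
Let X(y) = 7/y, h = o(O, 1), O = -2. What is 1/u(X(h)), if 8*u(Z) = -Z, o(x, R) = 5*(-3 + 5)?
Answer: -80/7 ≈ -11.429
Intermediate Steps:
o(x, R) = 10 (o(x, R) = 5*2 = 10)
h = 10
u(Z) = -Z/8 (u(Z) = (-Z)/8 = -Z/8)
1/u(X(h)) = 1/(-7/(8*10)) = 1/(-1/8*7/10) = 1/(-7/80) = -80/7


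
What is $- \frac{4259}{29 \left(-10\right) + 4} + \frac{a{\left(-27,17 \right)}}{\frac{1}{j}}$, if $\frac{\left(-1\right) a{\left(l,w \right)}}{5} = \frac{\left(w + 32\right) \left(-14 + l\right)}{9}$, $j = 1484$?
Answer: $\frac{4263377411}{2574} \approx 1.6563 \cdot 10^{6}$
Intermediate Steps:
$a{\left(l,w \right)} = - \frac{5 \left(-14 + l\right) \left(32 + w\right)}{9}$ ($a{\left(l,w \right)} = - 5 \frac{\left(w + 32\right) \left(-14 + l\right)}{9} = - 5 \left(32 + w\right) \left(-14 + l\right) \frac{1}{9} = - 5 \left(-14 + l\right) \left(32 + w\right) \frac{1}{9} = - 5 \frac{\left(-14 + l\right) \left(32 + w\right)}{9} = - \frac{5 \left(-14 + l\right) \left(32 + w\right)}{9}$)
$- \frac{4259}{29 \left(-10\right) + 4} + \frac{a{\left(-27,17 \right)}}{\frac{1}{j}} = - \frac{4259}{29 \left(-10\right) + 4} + \frac{\frac{2240}{9} - -480 + \frac{70}{9} \cdot 17 - \left(-15\right) 17}{\frac{1}{1484}} = - \frac{4259}{-290 + 4} + \left(\frac{2240}{9} + 480 + \frac{1190}{9} + 255\right) \frac{1}{\frac{1}{1484}} = - \frac{4259}{-286} + \frac{10045}{9} \cdot 1484 = \left(-4259\right) \left(- \frac{1}{286}\right) + \frac{14906780}{9} = \frac{4259}{286} + \frac{14906780}{9} = \frac{4263377411}{2574}$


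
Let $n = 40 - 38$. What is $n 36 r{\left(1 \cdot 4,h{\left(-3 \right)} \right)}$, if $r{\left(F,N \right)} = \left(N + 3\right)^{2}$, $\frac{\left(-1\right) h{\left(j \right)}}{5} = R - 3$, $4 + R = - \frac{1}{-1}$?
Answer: $78408$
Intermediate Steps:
$n = 2$ ($n = 40 - 38 = 2$)
$R = -3$ ($R = -4 - \frac{1}{-1} = -4 - -1 = -4 + 1 = -3$)
$h{\left(j \right)} = 30$ ($h{\left(j \right)} = - 5 \left(-3 - 3\right) = \left(-5\right) \left(-6\right) = 30$)
$r{\left(F,N \right)} = \left(3 + N\right)^{2}$
$n 36 r{\left(1 \cdot 4,h{\left(-3 \right)} \right)} = 2 \cdot 36 \left(3 + 30\right)^{2} = 72 \cdot 33^{2} = 72 \cdot 1089 = 78408$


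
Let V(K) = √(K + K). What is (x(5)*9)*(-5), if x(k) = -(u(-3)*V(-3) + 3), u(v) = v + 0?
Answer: 135 - 135*I*√6 ≈ 135.0 - 330.68*I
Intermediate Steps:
V(K) = √2*√K (V(K) = √(2*K) = √2*√K)
u(v) = v
x(k) = -3 + 3*I*√6 (x(k) = -(-3*√2*√(-3) + 3) = -(-3*√2*I*√3 + 3) = -(-3*I*√6 + 3) = -(3 - 3*I*√6) = -3 + 3*I*√6)
(x(5)*9)*(-5) = ((-3 + 3*I*√6)*9)*(-5) = (-27 + 27*I*√6)*(-5) = 135 - 135*I*√6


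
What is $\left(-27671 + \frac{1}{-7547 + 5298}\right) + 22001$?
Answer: $- \frac{12751831}{2249} \approx -5670.0$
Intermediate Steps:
$\left(-27671 + \frac{1}{-7547 + 5298}\right) + 22001 = \left(-27671 + \frac{1}{-2249}\right) + 22001 = \left(-27671 - \frac{1}{2249}\right) + 22001 = - \frac{62232080}{2249} + 22001 = - \frac{12751831}{2249}$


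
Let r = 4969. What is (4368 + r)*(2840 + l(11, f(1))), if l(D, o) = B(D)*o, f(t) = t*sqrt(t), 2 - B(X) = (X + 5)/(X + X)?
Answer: 291818598/11 ≈ 2.6529e+7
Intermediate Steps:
B(X) = 2 - (5 + X)/(2*X) (B(X) = 2 - (X + 5)/(X + X) = 2 - (5 + X)/(2*X))
f(t) = t**(3/2)
l(D, o) = o*(-5 + 3*D)/(2*D) (l(D, o) = ((-5 + 3*D)/(2*D))*o = o*(-5 + 3*D)/(2*D))
(4368 + r)*(2840 + l(11, f(1))) = (4368 + 4969)*(2840 + (1/2)*1**(3/2)*(-5 + 3*11)/11) = 9337*(2840 + (1/2)*1*(1/11)*(-5 + 33)) = 9337*(2840 + (1/2)*1*(1/11)*28) = 9337*(2840 + 14/11) = 9337*(31254/11) = 291818598/11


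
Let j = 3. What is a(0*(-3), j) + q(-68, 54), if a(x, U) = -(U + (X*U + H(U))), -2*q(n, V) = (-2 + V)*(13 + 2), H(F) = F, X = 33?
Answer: -495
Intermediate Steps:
q(n, V) = 15 - 15*V/2 (q(n, V) = -(-2 + V)*(13 + 2)/2 = -(-2 + V)*15/2 = -(-30 + 15*V)/2 = 15 - 15*V/2)
a(x, U) = -35*U (a(x, U) = -(U + (33*U + U)) = -(U + 34*U) = -35*U)
a(0*(-3), j) + q(-68, 54) = -35*3 + (15 - 15/2*54) = -105 + (15 - 405) = -105 - 390 = -495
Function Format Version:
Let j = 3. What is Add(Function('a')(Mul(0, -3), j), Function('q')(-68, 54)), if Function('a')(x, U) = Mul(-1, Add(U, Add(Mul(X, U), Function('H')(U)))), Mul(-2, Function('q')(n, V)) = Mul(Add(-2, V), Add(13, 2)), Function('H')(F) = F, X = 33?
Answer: -495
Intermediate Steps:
Function('q')(n, V) = Add(15, Mul(Rational(-15, 2), V)) (Function('q')(n, V) = Mul(Rational(-1, 2), Mul(Add(-2, V), Add(13, 2))) = Mul(Rational(-1, 2), Mul(Add(-2, V), 15)) = Mul(Rational(-1, 2), Add(-30, Mul(15, V))) = Add(15, Mul(Rational(-15, 2), V)))
Function('a')(x, U) = Mul(-35, U) (Function('a')(x, U) = Mul(-1, Add(U, Add(Mul(33, U), U))) = Mul(-1, Add(U, Mul(34, U))) = Mul(-1, Mul(35, U)) = Mul(-35, U))
Add(Function('a')(Mul(0, -3), j), Function('q')(-68, 54)) = Add(Mul(-35, 3), Add(15, Mul(Rational(-15, 2), 54))) = Add(-105, Add(15, -405)) = Add(-105, -390) = -495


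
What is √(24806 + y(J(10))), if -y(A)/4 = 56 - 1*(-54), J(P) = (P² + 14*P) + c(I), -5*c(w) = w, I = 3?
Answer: √24366 ≈ 156.10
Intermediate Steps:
c(w) = -w/5
J(P) = -⅗ + P² + 14*P (J(P) = (P² + 14*P) - ⅕*3 = (P² + 14*P) - ⅗ = -⅗ + P² + 14*P)
y(A) = -440 (y(A) = -4*(56 - 1*(-54)) = -4*(56 + 54) = -4*110 = -440)
√(24806 + y(J(10))) = √(24806 - 440) = √24366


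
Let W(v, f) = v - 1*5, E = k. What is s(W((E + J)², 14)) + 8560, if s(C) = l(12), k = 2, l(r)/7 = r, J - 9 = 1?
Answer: 8644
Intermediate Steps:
J = 10 (J = 9 + 1 = 10)
l(r) = 7*r
E = 2
W(v, f) = -5 + v (W(v, f) = v - 5 = -5 + v)
s(C) = 84 (s(C) = 7*12 = 84)
s(W((E + J)², 14)) + 8560 = 84 + 8560 = 8644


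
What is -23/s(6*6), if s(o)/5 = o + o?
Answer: -23/360 ≈ -0.063889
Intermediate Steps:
s(o) = 10*o (s(o) = 5*(o + o) = 5*(2*o) = 10*o)
-23/s(6*6) = -23/(10*(6*6)) = -23/(10*36) = -23/360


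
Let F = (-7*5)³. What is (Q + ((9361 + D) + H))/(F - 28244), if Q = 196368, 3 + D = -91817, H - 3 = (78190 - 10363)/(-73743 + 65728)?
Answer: -912936853/570018785 ≈ -1.6016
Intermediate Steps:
H = -43782/8015 (H = 3 + (78190 - 10363)/(-73743 + 65728) = 3 + 67827/(-8015) = 3 + 67827*(-1/8015) = 3 - 67827/8015 = -43782/8015 ≈ -5.4625)
D = -91820 (D = -3 - 91817 = -91820)
F = -42875 (F = (-35)³ = -42875)
(Q + ((9361 + D) + H))/(F - 28244) = (196368 + ((9361 - 91820) - 43782/8015))/(-42875 - 28244) = (196368 + (-82459 - 43782/8015))/(-71119) = (196368 - 660952667/8015)*(-1/71119) = (912936853/8015)*(-1/71119) = -912936853/570018785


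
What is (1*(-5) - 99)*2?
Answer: -208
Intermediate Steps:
(1*(-5) - 99)*2 = (-5 - 99)*2 = -104*2 = -208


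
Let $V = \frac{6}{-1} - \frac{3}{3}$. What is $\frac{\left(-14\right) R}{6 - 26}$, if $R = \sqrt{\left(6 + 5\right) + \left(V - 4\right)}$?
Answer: $0$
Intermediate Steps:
$V = -7$ ($V = 6 \left(-1\right) - 1 = -6 - 1 = -7$)
$R = 0$ ($R = \sqrt{\left(6 + 5\right) - 11} = \sqrt{11 - 11} = \sqrt{0} = 0$)
$\frac{\left(-14\right) R}{6 - 26} = \frac{\left(-14\right) 0}{6 - 26} = \frac{0}{-20} = 0 \left(- \frac{1}{20}\right) = 0$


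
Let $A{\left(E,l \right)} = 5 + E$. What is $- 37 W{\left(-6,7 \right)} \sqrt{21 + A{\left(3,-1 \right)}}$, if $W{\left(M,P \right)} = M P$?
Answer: $1554 \sqrt{29} \approx 8368.5$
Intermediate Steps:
$- 37 W{\left(-6,7 \right)} \sqrt{21 + A{\left(3,-1 \right)}} = - 37 \left(\left(-6\right) 7\right) \sqrt{21 + \left(5 + 3\right)} = \left(-37\right) \left(-42\right) \sqrt{21 + 8} = 1554 \sqrt{29}$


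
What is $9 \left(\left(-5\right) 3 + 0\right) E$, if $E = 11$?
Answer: $-1485$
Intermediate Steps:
$9 \left(\left(-5\right) 3 + 0\right) E = 9 \left(\left(-5\right) 3 + 0\right) 11 = 9 \left(-15 + 0\right) 11 = 9 \left(-15\right) 11 = \left(-135\right) 11 = -1485$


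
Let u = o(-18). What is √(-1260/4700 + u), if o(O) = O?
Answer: 9*I*√12455/235 ≈ 4.2741*I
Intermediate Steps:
u = -18
√(-1260/4700 + u) = √(-1260/4700 - 18) = √(-1260*1/4700 - 18) = √(-63/235 - 18) = √(-4293/235) = 9*I*√12455/235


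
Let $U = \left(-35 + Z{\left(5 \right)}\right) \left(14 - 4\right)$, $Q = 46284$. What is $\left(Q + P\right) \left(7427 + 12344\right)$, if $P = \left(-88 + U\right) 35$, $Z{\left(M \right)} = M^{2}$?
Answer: $784987784$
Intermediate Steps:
$U = -100$ ($U = \left(-35 + 5^{2}\right) \left(14 - 4\right) = \left(-35 + 25\right) 10 = \left(-10\right) 10 = -100$)
$P = -6580$ ($P = \left(-88 - 100\right) 35 = \left(-188\right) 35 = -6580$)
$\left(Q + P\right) \left(7427 + 12344\right) = \left(46284 - 6580\right) \left(7427 + 12344\right) = 39704 \cdot 19771 = 784987784$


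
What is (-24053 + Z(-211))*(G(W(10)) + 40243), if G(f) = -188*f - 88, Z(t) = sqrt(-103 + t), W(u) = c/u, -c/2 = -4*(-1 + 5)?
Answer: -4756889651/5 + 197767*I*sqrt(314)/5 ≈ -9.5138e+8 + 7.0089e+5*I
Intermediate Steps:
c = 32 (c = -(-8)*(-1 + 5) = -(-8)*4 = -2*(-16) = 32)
W(u) = 32/u
G(f) = -88 - 188*f
(-24053 + Z(-211))*(G(W(10)) + 40243) = (-24053 + sqrt(-103 - 211))*((-88 - 6016/10) + 40243) = (-24053 + sqrt(-314))*((-88 - 6016/10) + 40243) = (-24053 + I*sqrt(314))*((-88 - 188*16/5) + 40243) = (-24053 + I*sqrt(314))*((-88 - 3008/5) + 40243) = (-24053 + I*sqrt(314))*(-3448/5 + 40243) = (-24053 + I*sqrt(314))*(197767/5) = -4756889651/5 + 197767*I*sqrt(314)/5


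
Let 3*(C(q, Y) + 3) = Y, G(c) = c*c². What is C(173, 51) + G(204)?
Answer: 8489678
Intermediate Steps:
G(c) = c³
C(q, Y) = -3 + Y/3
C(173, 51) + G(204) = (-3 + (⅓)*51) + 204³ = (-3 + 17) + 8489664 = 14 + 8489664 = 8489678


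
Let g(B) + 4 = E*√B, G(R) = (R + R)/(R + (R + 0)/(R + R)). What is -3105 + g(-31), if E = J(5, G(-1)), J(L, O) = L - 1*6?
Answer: -3109 - I*√31 ≈ -3109.0 - 5.5678*I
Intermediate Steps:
G(R) = 2*R/(½ + R) (G(R) = (2*R)/(R + R/((2*R))) = (2*R)/(R + R*(1/(2*R))) = (2*R)/(R + ½) = (2*R)/(½ + R) = 2*R/(½ + R))
J(L, O) = -6 + L (J(L, O) = L - 6 = -6 + L)
E = -1 (E = -6 + 5 = -1)
g(B) = -4 - √B
-3105 + g(-31) = -3105 + (-4 - √(-31)) = -3105 + (-4 - I*√31) = -3109 - I*√31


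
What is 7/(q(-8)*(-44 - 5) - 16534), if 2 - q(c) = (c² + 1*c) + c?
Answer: -1/2040 ≈ -0.00049020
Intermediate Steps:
q(c) = 2 - c² - 2*c (q(c) = 2 - ((c² + 1*c) + c) = 2 - ((c² + c) + c) = 2 - ((c + c²) + c) = 2 - (c² + 2*c) = 2 + (-c² - 2*c) = 2 - c² - 2*c)
7/(q(-8)*(-44 - 5) - 16534) = 7/((2 - 1*(-8)² - 2*(-8))*(-44 - 5) - 16534) = 7/((2 - 1*64 + 16)*(-49) - 16534) = 7/((2 - 64 + 16)*(-49) - 16534) = 7/(-46*(-49) - 16534) = 7/(2254 - 16534) = 7/(-14280) = -1/14280*7 = -1/2040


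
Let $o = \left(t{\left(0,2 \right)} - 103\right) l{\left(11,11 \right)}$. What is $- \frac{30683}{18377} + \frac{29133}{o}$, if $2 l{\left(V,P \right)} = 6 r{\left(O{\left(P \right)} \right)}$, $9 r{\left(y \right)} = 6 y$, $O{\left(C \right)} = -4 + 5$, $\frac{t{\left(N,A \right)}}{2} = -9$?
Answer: $- \frac{542802427}{4447234} \approx -122.05$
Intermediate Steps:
$t{\left(N,A \right)} = -18$ ($t{\left(N,A \right)} = 2 \left(-9\right) = -18$)
$O{\left(C \right)} = 1$
$r{\left(y \right)} = \frac{2 y}{3}$ ($r{\left(y \right)} = \frac{6 y}{9} = \frac{2 y}{3}$)
$l{\left(V,P \right)} = 2$ ($l{\left(V,P \right)} = \frac{6 \cdot \frac{2}{3} \cdot 1}{2} = \frac{6 \cdot \frac{2}{3}}{2} = \frac{1}{2} \cdot 4 = 2$)
$o = -242$ ($o = \left(-18 - 103\right) 2 = \left(-121\right) 2 = -242$)
$- \frac{30683}{18377} + \frac{29133}{o} = - \frac{30683}{18377} + \frac{29133}{-242} = \left(-30683\right) \frac{1}{18377} + 29133 \left(- \frac{1}{242}\right) = - \frac{30683}{18377} - \frac{29133}{242} = - \frac{542802427}{4447234}$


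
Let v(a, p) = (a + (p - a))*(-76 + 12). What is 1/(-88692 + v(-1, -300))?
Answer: -1/69492 ≈ -1.4390e-5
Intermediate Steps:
v(a, p) = -64*p (v(a, p) = p*(-64) = -64*p)
1/(-88692 + v(-1, -300)) = 1/(-88692 - 64*(-300)) = 1/(-88692 + 19200) = 1/(-69492) = -1/69492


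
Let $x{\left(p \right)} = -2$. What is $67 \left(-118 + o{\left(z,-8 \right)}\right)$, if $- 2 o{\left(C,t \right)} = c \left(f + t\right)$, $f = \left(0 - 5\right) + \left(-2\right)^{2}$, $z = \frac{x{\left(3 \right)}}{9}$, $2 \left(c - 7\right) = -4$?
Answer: $- \frac{12797}{2} \approx -6398.5$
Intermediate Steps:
$c = 5$ ($c = 7 + \frac{1}{2} \left(-4\right) = 7 - 2 = 5$)
$z = - \frac{2}{9} \approx -0.22222$
$f = -1$ ($f = \left(0 - 5\right) + 4 = -5 + 4 = -1$)
$o{\left(C,t \right)} = \frac{5}{2} - \frac{5 t}{2}$ ($o{\left(C,t \right)} = - \frac{5 \left(-1 + t\right)}{2} = - \frac{-5 + 5 t}{2} = \frac{5}{2} - \frac{5 t}{2}$)
$67 \left(-118 + o{\left(z,-8 \right)}\right) = 67 \left(-118 + \left(\frac{5}{2} - -20\right)\right) = 67 \left(-118 + \left(\frac{5}{2} + 20\right)\right) = 67 \left(-118 + \frac{45}{2}\right) = 67 \left(- \frac{191}{2}\right) = - \frac{12797}{2}$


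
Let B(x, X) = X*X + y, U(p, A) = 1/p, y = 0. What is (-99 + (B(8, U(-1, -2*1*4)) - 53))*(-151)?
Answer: 22801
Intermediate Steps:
B(x, X) = X**2 (B(x, X) = X*X + 0 = X**2 + 0 = X**2)
(-99 + (B(8, U(-1, -2*1*4)) - 53))*(-151) = (-99 + ((1/(-1))**2 - 53))*(-151) = (-99 + ((-1)**2 - 53))*(-151) = (-99 + (1 - 53))*(-151) = (-99 - 52)*(-151) = -151*(-151) = 22801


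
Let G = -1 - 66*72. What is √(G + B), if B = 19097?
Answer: 2*√3586 ≈ 119.77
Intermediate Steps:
G = -4753 (G = -1 - 4752 = -4753)
√(G + B) = √(-4753 + 19097) = √14344 = 2*√3586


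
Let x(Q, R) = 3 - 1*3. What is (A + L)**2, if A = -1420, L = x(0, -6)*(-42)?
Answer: 2016400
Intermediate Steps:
x(Q, R) = 0 (x(Q, R) = 3 - 3 = 0)
L = 0 (L = 0*(-42) = 0)
(A + L)**2 = (-1420 + 0)**2 = (-1420)**2 = 2016400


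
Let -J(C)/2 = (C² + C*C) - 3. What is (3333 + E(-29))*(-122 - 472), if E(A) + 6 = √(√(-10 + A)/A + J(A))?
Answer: -1976238 - 594*√(-2824078 - 29*I*√39)/29 ≈ -1.9762e+6 + 34421.0*I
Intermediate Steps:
J(C) = 6 - 4*C² (J(C) = -2*((C² + C*C) - 3) = -2*((C² + C²) - 3) = -2*(2*C² - 3) = -2*(-3 + 2*C²) = 6 - 4*C²)
E(A) = -6 + √(6 - 4*A² + √(-10 + A)/A) (E(A) = -6 + √(√(-10 + A)/A + (6 - 4*A²)) = -6 + √(6 - 4*A² + √(-10 + A)/A))
(3333 + E(-29))*(-122 - 472) = (3333 + (-6 + √(6 - 4*(-29)² + √(-10 - 29)/(-29))))*(-122 - 472) = (3333 + (-6 + √(6 - 4*841 - I*√39/29)))*(-594) = (3333 + (-6 + √(6 - 3364 - I*√39/29)))*(-594) = (3333 + (-6 + √(-3358 - I*√39/29)))*(-594) = (3327 + √(-3358 - I*√39/29))*(-594) = -1976238 - 594*√(-3358 - I*√39/29)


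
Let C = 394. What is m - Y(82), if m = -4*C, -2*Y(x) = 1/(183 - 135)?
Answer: -151295/96 ≈ -1576.0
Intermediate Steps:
Y(x) = -1/96 (Y(x) = -1/(2*(183 - 135)) = -1/2/48 = -1/2*1/48 = -1/96)
m = -1576 (m = -4*394 = -1576)
m - Y(82) = -1576 - 1*(-1/96) = -1576 + 1/96 = -151295/96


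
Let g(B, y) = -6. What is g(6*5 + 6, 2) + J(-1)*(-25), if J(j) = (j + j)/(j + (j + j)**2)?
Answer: 32/3 ≈ 10.667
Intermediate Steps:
J(j) = 2*j/(j + 4*j**2) (J(j) = (2*j)/(j + (2*j)**2) = (2*j)/(j + 4*j**2) = 2*j/(j + 4*j**2))
g(6*5 + 6, 2) + J(-1)*(-25) = -6 + (2/(1 + 4*(-1)))*(-25) = -6 + (2/(1 - 4))*(-25) = -6 + (2/(-3))*(-25) = -6 + (2*(-1/3))*(-25) = -6 - 2/3*(-25) = -6 + 50/3 = 32/3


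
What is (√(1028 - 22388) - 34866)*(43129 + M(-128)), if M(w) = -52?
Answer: -1501922682 + 172308*I*√1335 ≈ -1.5019e+9 + 6.2957e+6*I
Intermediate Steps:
(√(1028 - 22388) - 34866)*(43129 + M(-128)) = (√(1028 - 22388) - 34866)*(43129 - 52) = (√(-21360) - 34866)*43077 = (4*I*√1335 - 34866)*43077 = (-34866 + 4*I*√1335)*43077 = -1501922682 + 172308*I*√1335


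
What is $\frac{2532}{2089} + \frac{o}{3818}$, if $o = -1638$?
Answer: $\frac{3122697}{3987901} \approx 0.78304$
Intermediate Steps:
$\frac{2532}{2089} + \frac{o}{3818} = \frac{2532}{2089} - \frac{1638}{3818} = 2532 \cdot \frac{1}{2089} - \frac{819}{1909} = \frac{2532}{2089} - \frac{819}{1909} = \frac{3122697}{3987901}$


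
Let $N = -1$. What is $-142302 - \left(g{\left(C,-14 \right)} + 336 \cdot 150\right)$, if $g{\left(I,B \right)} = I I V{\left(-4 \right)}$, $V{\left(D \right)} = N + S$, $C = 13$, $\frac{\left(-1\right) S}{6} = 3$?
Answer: $-189491$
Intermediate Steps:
$S = -18$ ($S = \left(-6\right) 3 = -18$)
$V{\left(D \right)} = -19$ ($V{\left(D \right)} = -1 - 18 = -19$)
$g{\left(I,B \right)} = - 19 I^{2}$ ($g{\left(I,B \right)} = I I \left(-19\right) = I^{2} \left(-19\right) = - 19 I^{2}$)
$-142302 - \left(g{\left(C,-14 \right)} + 336 \cdot 150\right) = -142302 - \left(- 19 \cdot 13^{2} + 336 \cdot 150\right) = -142302 - \left(\left(-19\right) 169 + 50400\right) = -142302 - \left(-3211 + 50400\right) = -142302 - 47189 = -189491$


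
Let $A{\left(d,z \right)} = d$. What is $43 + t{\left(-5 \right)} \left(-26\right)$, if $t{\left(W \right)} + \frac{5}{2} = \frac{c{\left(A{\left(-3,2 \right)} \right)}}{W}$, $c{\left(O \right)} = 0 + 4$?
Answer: $\frac{644}{5} \approx 128.8$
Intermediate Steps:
$c{\left(O \right)} = 4$
$t{\left(W \right)} = - \frac{5}{2} + \frac{4}{W}$
$43 + t{\left(-5 \right)} \left(-26\right) = 43 + \left(- \frac{5}{2} + \frac{4}{-5}\right) \left(-26\right) = 43 + \left(- \frac{5}{2} + 4 \left(- \frac{1}{5}\right)\right) \left(-26\right) = 43 + \left(- \frac{5}{2} - \frac{4}{5}\right) \left(-26\right) = 43 - - \frac{429}{5} = 43 + \frac{429}{5} = \frac{644}{5}$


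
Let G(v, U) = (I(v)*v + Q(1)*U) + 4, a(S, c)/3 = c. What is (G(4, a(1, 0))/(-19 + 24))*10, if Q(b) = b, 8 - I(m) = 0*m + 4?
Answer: 40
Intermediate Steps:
I(m) = 4 (I(m) = 8 - (0*m + 4) = 8 - (0 + 4) = 8 - 1*4 = 8 - 4 = 4)
a(S, c) = 3*c
G(v, U) = 4 + U + 4*v (G(v, U) = (4*v + 1*U) + 4 = (4*v + U) + 4 = (U + 4*v) + 4 = 4 + U + 4*v)
(G(4, a(1, 0))/(-19 + 24))*10 = ((4 + 3*0 + 4*4)/(-19 + 24))*10 = ((4 + 0 + 16)/5)*10 = ((⅕)*20)*10 = 4*10 = 40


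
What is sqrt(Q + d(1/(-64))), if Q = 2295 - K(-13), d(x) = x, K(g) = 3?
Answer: sqrt(146687)/8 ≈ 47.875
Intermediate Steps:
Q = 2292 (Q = 2295 - 1*3 = 2295 - 3 = 2292)
sqrt(Q + d(1/(-64))) = sqrt(2292 + 1/(-64)) = sqrt(2292 - 1/64) = sqrt(146687/64) = sqrt(146687)/8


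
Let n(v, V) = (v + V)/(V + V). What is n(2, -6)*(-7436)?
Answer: -7436/3 ≈ -2478.7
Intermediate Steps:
n(v, V) = (V + v)/(2*V) (n(v, V) = (V + v)/((2*V)) = (V + v)*(1/(2*V)) = (V + v)/(2*V))
n(2, -6)*(-7436) = ((½)*(-6 + 2)/(-6))*(-7436) = ((½)*(-⅙)*(-4))*(-7436) = (⅓)*(-7436) = -7436/3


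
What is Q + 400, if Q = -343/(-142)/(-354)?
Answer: 20106857/50268 ≈ 399.99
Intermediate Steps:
Q = -343/50268 (Q = -343*(-1/142)*(-1/354) = (343/142)*(-1/354) = -343/50268 ≈ -0.0068234)
Q + 400 = -343/50268 + 400 = 20106857/50268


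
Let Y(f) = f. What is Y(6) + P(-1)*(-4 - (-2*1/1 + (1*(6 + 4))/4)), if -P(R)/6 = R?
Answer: -21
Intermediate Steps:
P(R) = -6*R
Y(6) + P(-1)*(-4 - (-2*1/1 + (1*(6 + 4))/4)) = 6 + (-6*(-1))*(-4 - (-2*1/1 + (1*(6 + 4))/4)) = 6 + 6*(-4 - (-2*1 + (1*10)*(1/4))) = 6 + 6*(-4 - (-2 + 10*(1/4))) = 6 + 6*(-4 - (-2 + 5/2)) = 6 + 6*(-4 - 1*1/2) = 6 + 6*(-4 - 1/2) = 6 + 6*(-9/2) = 6 - 27 = -21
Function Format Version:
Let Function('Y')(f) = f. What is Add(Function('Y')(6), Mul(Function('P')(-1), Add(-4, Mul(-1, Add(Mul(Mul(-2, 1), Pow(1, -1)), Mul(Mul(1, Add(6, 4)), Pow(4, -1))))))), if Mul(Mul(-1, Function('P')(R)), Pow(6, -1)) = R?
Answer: -21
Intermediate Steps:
Function('P')(R) = Mul(-6, R)
Add(Function('Y')(6), Mul(Function('P')(-1), Add(-4, Mul(-1, Add(Mul(Mul(-2, 1), Pow(1, -1)), Mul(Mul(1, Add(6, 4)), Pow(4, -1))))))) = Add(6, Mul(Mul(-6, -1), Add(-4, Mul(-1, Add(Mul(Mul(-2, 1), Pow(1, -1)), Mul(Mul(1, Add(6, 4)), Pow(4, -1))))))) = Add(6, Mul(6, Add(-4, Mul(-1, Add(Mul(-2, 1), Mul(Mul(1, 10), Rational(1, 4))))))) = Add(6, Mul(6, Add(-4, Mul(-1, Add(-2, Mul(10, Rational(1, 4))))))) = Add(6, Mul(6, Add(-4, Mul(-1, Add(-2, Rational(5, 2)))))) = Add(6, Mul(6, Add(-4, Mul(-1, Rational(1, 2))))) = Add(6, Mul(6, Add(-4, Rational(-1, 2)))) = Add(6, Mul(6, Rational(-9, 2))) = Add(6, -27) = -21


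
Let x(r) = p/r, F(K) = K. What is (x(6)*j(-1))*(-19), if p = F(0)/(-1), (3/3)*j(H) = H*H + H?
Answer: 0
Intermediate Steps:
j(H) = H + H² (j(H) = H*H + H = H² + H = H + H²)
p = 0 (p = 0/(-1) = 0*(-1) = 0)
x(r) = 0 (x(r) = 0/r = 0)
(x(6)*j(-1))*(-19) = (0*(-(1 - 1)))*(-19) = (0*(-1*0))*(-19) = (0*0)*(-19) = 0*(-19) = 0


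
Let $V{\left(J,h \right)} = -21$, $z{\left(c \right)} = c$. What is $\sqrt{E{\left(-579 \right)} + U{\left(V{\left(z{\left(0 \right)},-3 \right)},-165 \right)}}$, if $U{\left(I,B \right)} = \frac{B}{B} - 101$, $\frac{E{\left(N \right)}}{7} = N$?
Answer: $i \sqrt{4153} \approx 64.444 i$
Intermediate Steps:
$E{\left(N \right)} = 7 N$
$U{\left(I,B \right)} = -100$ ($U{\left(I,B \right)} = 1 - 101 = -100$)
$\sqrt{E{\left(-579 \right)} + U{\left(V{\left(z{\left(0 \right)},-3 \right)},-165 \right)}} = \sqrt{7 \left(-579\right) - 100} = \sqrt{-4053 - 100} = \sqrt{-4153} = i \sqrt{4153}$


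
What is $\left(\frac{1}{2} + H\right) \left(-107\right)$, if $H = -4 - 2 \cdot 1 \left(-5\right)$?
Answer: $- \frac{1391}{2} \approx -695.5$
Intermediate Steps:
$H = 6$ ($H = -4 - -10 = -4 + 10 = 6$)
$\left(\frac{1}{2} + H\right) \left(-107\right) = \left(\frac{1}{2} + 6\right) \left(-107\right) = \frac{13}{2} \left(-107\right) = - \frac{1391}{2}$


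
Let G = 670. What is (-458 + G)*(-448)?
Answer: -94976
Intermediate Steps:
(-458 + G)*(-448) = (-458 + 670)*(-448) = 212*(-448) = -94976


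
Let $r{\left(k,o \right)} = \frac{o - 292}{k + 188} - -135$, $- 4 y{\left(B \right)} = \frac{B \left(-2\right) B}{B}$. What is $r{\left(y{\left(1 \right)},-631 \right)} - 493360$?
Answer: $- \frac{14303667}{29} \approx -4.9323 \cdot 10^{5}$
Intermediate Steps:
$y{\left(B \right)} = \frac{B}{2}$ ($y{\left(B \right)} = - \frac{B \left(-2\right) B \frac{1}{B}}{4} = - \frac{- 2 B B \frac{1}{B}}{4} = - \frac{- 2 B^{2} \frac{1}{B}}{4} = - \frac{\left(-2\right) B}{4} = \frac{B}{2}$)
$r{\left(k,o \right)} = 135 + \frac{-292 + o}{188 + k}$ ($r{\left(k,o \right)} = \frac{-292 + o}{188 + k} + 135 = 135 + \frac{-292 + o}{188 + k}$)
$r{\left(y{\left(1 \right)},-631 \right)} - 493360 = \frac{25088 - 631 + 135 \cdot \frac{1}{2} \cdot 1}{188 + \frac{1}{2} \cdot 1} - 493360 = \frac{25088 - 631 + 135 \cdot \frac{1}{2}}{188 + \frac{1}{2}} - 493360 = \frac{25088 - 631 + \frac{135}{2}}{\frac{377}{2}} - 493360 = \frac{2}{377} \cdot \frac{49049}{2} - 493360 = \frac{3773}{29} - 493360 = - \frac{14303667}{29}$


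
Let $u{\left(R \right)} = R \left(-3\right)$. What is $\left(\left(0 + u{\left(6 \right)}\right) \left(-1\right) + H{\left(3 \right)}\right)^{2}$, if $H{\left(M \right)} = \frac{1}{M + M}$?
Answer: $\frac{11881}{36} \approx 330.03$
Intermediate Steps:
$H{\left(M \right)} = \frac{1}{2 M}$
$u{\left(R \right)} = - 3 R$
$\left(\left(0 + u{\left(6 \right)}\right) \left(-1\right) + H{\left(3 \right)}\right)^{2} = \left(\left(0 - 18\right) \left(-1\right) + \frac{1}{2 \cdot 3}\right)^{2} = \left(\left(0 - 18\right) \left(-1\right) + \frac{1}{2} \cdot \frac{1}{3}\right)^{2} = \left(\left(-18\right) \left(-1\right) + \frac{1}{6}\right)^{2} = \left(18 + \frac{1}{6}\right)^{2} = \left(\frac{109}{6}\right)^{2} = \frac{11881}{36}$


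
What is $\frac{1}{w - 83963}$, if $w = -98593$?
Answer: $- \frac{1}{182556} \approx -5.4778 \cdot 10^{-6}$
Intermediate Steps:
$\frac{1}{w - 83963} = \frac{1}{-98593 - 83963} = \frac{1}{-182556} = - \frac{1}{182556}$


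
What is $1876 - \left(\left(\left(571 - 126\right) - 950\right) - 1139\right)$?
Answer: $3520$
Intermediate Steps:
$1876 - \left(\left(\left(571 - 126\right) - 950\right) - 1139\right) = 1876 - \left(\left(445 - 950\right) - 1139\right) = 1876 - \left(-505 - 1139\right) = 1876 - -1644 = 1876 + 1644 = 3520$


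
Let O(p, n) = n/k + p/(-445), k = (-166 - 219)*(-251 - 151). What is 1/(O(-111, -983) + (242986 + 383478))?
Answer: 13774530/8629250510327 ≈ 1.5963e-6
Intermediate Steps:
k = 154770 (k = -385*(-402) = 154770)
O(p, n) = -p/445 + n/154770 (O(p, n) = n/154770 + p/(-445) = n*(1/154770) + p*(-1/445) = n/154770 - p/445 = -p/445 + n/154770)
1/(O(-111, -983) + (242986 + 383478)) = 1/((-1/445*(-111) + (1/154770)*(-983)) + (242986 + 383478)) = 1/((111/445 - 983/154770) + 626464) = 1/(3348407/13774530 + 626464) = 1/(8629250510327/13774530) = 13774530/8629250510327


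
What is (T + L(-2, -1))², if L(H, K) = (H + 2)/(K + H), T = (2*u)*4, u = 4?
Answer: 1024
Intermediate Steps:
T = 32 (T = (2*4)*4 = 8*4 = 32)
L(H, K) = (2 + H)/(H + K)
(T + L(-2, -1))² = (32 + (2 - 2)/(-2 - 1))² = (32 + 0/(-3))² = (32 - ⅓*0)² = (32 + 0)² = 32² = 1024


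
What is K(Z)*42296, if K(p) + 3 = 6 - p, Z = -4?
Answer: 296072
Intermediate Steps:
K(p) = 3 - p (K(p) = -3 + (6 - p) = 3 - p)
K(Z)*42296 = (3 - 1*(-4))*42296 = (3 + 4)*42296 = 7*42296 = 296072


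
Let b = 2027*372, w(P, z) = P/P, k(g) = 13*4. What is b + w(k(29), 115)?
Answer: 754045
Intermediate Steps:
k(g) = 52
w(P, z) = 1
b = 754044
b + w(k(29), 115) = 754044 + 1 = 754045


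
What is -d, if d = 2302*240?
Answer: -552480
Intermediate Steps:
d = 552480
-d = -1*552480 = -552480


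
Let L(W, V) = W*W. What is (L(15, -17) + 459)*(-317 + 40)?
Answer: -189468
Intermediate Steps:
L(W, V) = W**2
(L(15, -17) + 459)*(-317 + 40) = (15**2 + 459)*(-317 + 40) = (225 + 459)*(-277) = 684*(-277) = -189468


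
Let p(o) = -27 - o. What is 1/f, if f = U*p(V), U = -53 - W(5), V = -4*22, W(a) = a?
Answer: -1/3538 ≈ -0.00028265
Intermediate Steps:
V = -88
U = -58 (U = -53 - 1*5 = -53 - 5 = -58)
f = -3538 (f = -58*(-27 - 1*(-88)) = -58*(-27 + 88) = -58*61 = -3538)
1/f = 1/(-3538) = -1/3538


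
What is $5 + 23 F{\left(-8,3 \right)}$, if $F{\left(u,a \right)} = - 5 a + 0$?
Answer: $-340$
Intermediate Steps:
$F{\left(u,a \right)} = - 5 a$
$5 + 23 F{\left(-8,3 \right)} = 5 + 23 \left(\left(-5\right) 3\right) = 5 + 23 \left(-15\right) = 5 - 345 = -340$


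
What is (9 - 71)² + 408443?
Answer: 412287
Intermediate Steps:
(9 - 71)² + 408443 = (-62)² + 408443 = 3844 + 408443 = 412287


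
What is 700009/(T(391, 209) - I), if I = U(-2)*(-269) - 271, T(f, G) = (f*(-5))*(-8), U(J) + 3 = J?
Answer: 700009/14566 ≈ 48.058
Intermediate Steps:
U(J) = -3 + J
T(f, G) = 40*f (T(f, G) = -5*f*(-8) = 40*f)
I = 1074 (I = (-3 - 2)*(-269) - 271 = -5*(-269) - 271 = 1345 - 271 = 1074)
700009/(T(391, 209) - I) = 700009/(40*391 - 1*1074) = 700009/(15640 - 1074) = 700009/14566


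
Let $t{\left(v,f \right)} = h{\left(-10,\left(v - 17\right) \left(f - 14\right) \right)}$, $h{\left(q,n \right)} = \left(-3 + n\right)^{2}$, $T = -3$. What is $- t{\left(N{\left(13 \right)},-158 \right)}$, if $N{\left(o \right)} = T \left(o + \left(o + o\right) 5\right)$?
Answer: $-5884270681$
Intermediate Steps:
$N{\left(o \right)} = - 33 o$ ($N{\left(o \right)} = - 3 \left(o + \left(o + o\right) 5\right) = - 3 \left(o + 2 o 5\right) = - 3 \left(o + 10 o\right) = - 3 \cdot 11 o = - 33 o$)
$t{\left(v,f \right)} = \left(-3 + \left(-17 + v\right) \left(-14 + f\right)\right)^{2}$ ($t{\left(v,f \right)} = \left(-3 + \left(v - 17\right) \left(f - 14\right)\right)^{2} = \left(-3 + \left(-17 + v\right) \left(-14 + f\right)\right)^{2}$)
$- t{\left(N{\left(13 \right)},-158 \right)} = - \left(235 - -2686 - 14 \left(\left(-33\right) 13\right) - 158 \left(\left(-33\right) 13\right)\right)^{2} = - \left(235 + 2686 - -6006 - -67782\right)^{2} = - \left(235 + 2686 + 6006 + 67782\right)^{2} = - 76709^{2} = \left(-1\right) 5884270681 = -5884270681$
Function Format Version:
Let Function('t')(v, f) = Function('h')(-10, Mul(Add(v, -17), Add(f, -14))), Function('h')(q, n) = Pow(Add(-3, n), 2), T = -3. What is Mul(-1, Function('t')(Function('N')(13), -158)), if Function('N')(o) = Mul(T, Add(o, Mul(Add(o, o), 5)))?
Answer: -5884270681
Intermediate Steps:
Function('N')(o) = Mul(-33, o) (Function('N')(o) = Mul(-3, Add(o, Mul(Add(o, o), 5))) = Mul(-3, Add(o, Mul(Mul(2, o), 5))) = Mul(-3, Add(o, Mul(10, o))) = Mul(-3, Mul(11, o)) = Mul(-33, o))
Function('t')(v, f) = Pow(Add(-3, Mul(Add(-17, v), Add(-14, f))), 2) (Function('t')(v, f) = Pow(Add(-3, Mul(Add(v, -17), Add(f, -14))), 2) = Pow(Add(-3, Mul(Add(-17, v), Add(-14, f))), 2))
Mul(-1, Function('t')(Function('N')(13), -158)) = Mul(-1, Pow(Add(235, Mul(-17, -158), Mul(-14, Mul(-33, 13)), Mul(-158, Mul(-33, 13))), 2)) = Mul(-1, Pow(Add(235, 2686, Mul(-14, -429), Mul(-158, -429)), 2)) = Mul(-1, Pow(Add(235, 2686, 6006, 67782), 2)) = Mul(-1, Pow(76709, 2)) = Mul(-1, 5884270681) = -5884270681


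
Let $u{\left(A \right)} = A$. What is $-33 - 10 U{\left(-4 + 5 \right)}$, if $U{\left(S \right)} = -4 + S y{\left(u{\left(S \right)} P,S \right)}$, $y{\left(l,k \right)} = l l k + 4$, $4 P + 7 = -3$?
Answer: $- \frac{191}{2} \approx -95.5$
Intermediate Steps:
$P = - \frac{5}{2}$ ($P = - \frac{7}{4} + \frac{1}{4} \left(-3\right) = - \frac{7}{4} - \frac{3}{4} = - \frac{5}{2} \approx -2.5$)
$y{\left(l,k \right)} = 4 + k l^{2}$ ($y{\left(l,k \right)} = l^{2} k + 4 = k l^{2} + 4 = 4 + k l^{2}$)
$U{\left(S \right)} = -4 + S \left(4 + \frac{25 S^{3}}{4}\right)$ ($U{\left(S \right)} = -4 + S \left(4 + S \left(S \left(- \frac{5}{2}\right)\right)^{2}\right) = -4 + S \left(4 + S \left(- \frac{5 S}{2}\right)^{2}\right) = -4 + S \left(4 + S \frac{25 S^{2}}{4}\right) = -4 + S \left(4 + \frac{25 S^{3}}{4}\right)$)
$-33 - 10 U{\left(-4 + 5 \right)} = -33 - 10 \left(-4 + \frac{\left(-4 + 5\right) \left(16 + 25 \left(-4 + 5\right)^{3}\right)}{4}\right) = -33 - 10 \left(-4 + \frac{1}{4} \cdot 1 \left(16 + 25 \cdot 1^{3}\right)\right) = -33 - 10 \left(-4 + \frac{1}{4} \cdot 1 \left(16 + 25 \cdot 1\right)\right) = -33 - 10 \left(-4 + \frac{1}{4} \cdot 1 \left(16 + 25\right)\right) = -33 - 10 \left(-4 + \frac{1}{4} \cdot 1 \cdot 41\right) = -33 - 10 \left(-4 + \frac{41}{4}\right) = -33 - \frac{125}{2} = - \frac{191}{2}$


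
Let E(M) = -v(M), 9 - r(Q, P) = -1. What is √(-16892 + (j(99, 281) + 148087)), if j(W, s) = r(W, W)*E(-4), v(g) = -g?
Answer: √131155 ≈ 362.15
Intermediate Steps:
r(Q, P) = 10 (r(Q, P) = 9 - 1*(-1) = 9 + 1 = 10)
E(M) = M (E(M) = -(-1)*M = M)
j(W, s) = -40 (j(W, s) = 10*(-4) = -40)
√(-16892 + (j(99, 281) + 148087)) = √(-16892 + (-40 + 148087)) = √(-16892 + 148047) = √131155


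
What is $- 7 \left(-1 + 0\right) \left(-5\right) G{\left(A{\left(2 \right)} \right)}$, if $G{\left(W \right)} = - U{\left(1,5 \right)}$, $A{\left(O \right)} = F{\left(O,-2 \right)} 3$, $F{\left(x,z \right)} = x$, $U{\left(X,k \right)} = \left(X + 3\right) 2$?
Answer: $280$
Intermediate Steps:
$U{\left(X,k \right)} = 6 + 2 X$ ($U{\left(X,k \right)} = \left(3 + X\right) 2 = 6 + 2 X$)
$A{\left(O \right)} = 3 O$ ($A{\left(O \right)} = O 3 = 3 O$)
$G{\left(W \right)} = -8$ ($G{\left(W \right)} = - (6 + 2 \cdot 1) = - (6 + 2) = \left(-1\right) 8 = -8$)
$- 7 \left(-1 + 0\right) \left(-5\right) G{\left(A{\left(2 \right)} \right)} = - 7 \left(-1 + 0\right) \left(-5\right) \left(-8\right) = - 7 \left(\left(-1\right) \left(-5\right)\right) \left(-8\right) = \left(-7\right) 5 \left(-8\right) = \left(-35\right) \left(-8\right) = 280$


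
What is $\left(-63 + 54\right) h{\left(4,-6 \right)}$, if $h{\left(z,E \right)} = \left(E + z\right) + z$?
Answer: $-18$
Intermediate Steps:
$h{\left(z,E \right)} = E + 2 z$
$\left(-63 + 54\right) h{\left(4,-6 \right)} = \left(-63 + 54\right) \left(-6 + 2 \cdot 4\right) = - 9 \left(-6 + 8\right) = \left(-9\right) 2 = -18$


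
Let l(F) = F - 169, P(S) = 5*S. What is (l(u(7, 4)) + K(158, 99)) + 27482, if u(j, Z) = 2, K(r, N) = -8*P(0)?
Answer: 27315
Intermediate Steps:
K(r, N) = 0 (K(r, N) = -40*0 = -8*0 = 0)
l(F) = -169 + F
(l(u(7, 4)) + K(158, 99)) + 27482 = ((-169 + 2) + 0) + 27482 = (-167 + 0) + 27482 = -167 + 27482 = 27315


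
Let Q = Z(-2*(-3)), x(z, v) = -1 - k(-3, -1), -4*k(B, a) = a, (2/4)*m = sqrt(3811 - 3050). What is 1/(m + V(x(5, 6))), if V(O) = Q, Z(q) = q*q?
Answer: -9/437 + sqrt(761)/874 ≈ 0.010968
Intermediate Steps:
m = 2*sqrt(761) (m = 2*sqrt(3811 - 3050) = 2*sqrt(761) ≈ 55.172)
k(B, a) = -a/4
x(z, v) = -5/4 (x(z, v) = -1 - (-1)*(-1)/4 = -1 - 1*1/4 = -1 - 1/4 = -5/4)
Z(q) = q**2
Q = 36 (Q = (-2*(-3))**2 = 6**2 = 36)
V(O) = 36
1/(m + V(x(5, 6))) = 1/(2*sqrt(761) + 36) = 1/(36 + 2*sqrt(761))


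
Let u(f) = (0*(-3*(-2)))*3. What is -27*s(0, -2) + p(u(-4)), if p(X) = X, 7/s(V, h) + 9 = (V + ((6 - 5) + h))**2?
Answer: 189/8 ≈ 23.625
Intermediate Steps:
u(f) = 0 (u(f) = (0*6)*3 = 0*3 = 0)
s(V, h) = 7/(-9 + (1 + V + h)**2) (s(V, h) = 7/(-9 + (V + ((6 - 5) + h))**2) = 7/(-9 + (V + (1 + h))**2) = 7/(-9 + (1 + V + h)**2))
-27*s(0, -2) + p(u(-4)) = -189/(-9 + (1 + 0 - 2)**2) + 0 = -189/(-9 + (-1)**2) + 0 = -189/(-9 + 1) + 0 = -189/(-8) + 0 = -189*(-1)/8 + 0 = -27*(-7/8) + 0 = 189/8 + 0 = 189/8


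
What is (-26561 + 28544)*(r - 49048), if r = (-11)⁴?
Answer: -68229081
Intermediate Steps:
r = 14641
(-26561 + 28544)*(r - 49048) = (-26561 + 28544)*(14641 - 49048) = 1983*(-34407) = -68229081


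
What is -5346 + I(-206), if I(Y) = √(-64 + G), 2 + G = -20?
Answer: -5346 + I*√86 ≈ -5346.0 + 9.2736*I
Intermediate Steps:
G = -22 (G = -2 - 20 = -22)
I(Y) = I*√86 (I(Y) = √(-64 - 22) = √(-86) = I*√86)
-5346 + I(-206) = -5346 + I*√86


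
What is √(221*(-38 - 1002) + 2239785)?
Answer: √2009945 ≈ 1417.7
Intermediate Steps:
√(221*(-38 - 1002) + 2239785) = √(221*(-1040) + 2239785) = √(-229840 + 2239785) = √2009945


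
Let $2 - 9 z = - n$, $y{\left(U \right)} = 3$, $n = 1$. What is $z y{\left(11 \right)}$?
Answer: $1$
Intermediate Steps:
$z = \frac{1}{3}$ ($z = \frac{2}{9} - \frac{\left(-1\right) 1}{9} = \frac{2}{9} - - \frac{1}{9} = \frac{2}{9} + \frac{1}{9} = \frac{1}{3} \approx 0.33333$)
$z y{\left(11 \right)} = \frac{1}{3} \cdot 3 = 1$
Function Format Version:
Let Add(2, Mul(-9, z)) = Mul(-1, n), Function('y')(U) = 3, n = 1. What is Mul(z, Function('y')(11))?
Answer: 1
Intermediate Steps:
z = Rational(1, 3) (z = Add(Rational(2, 9), Mul(Rational(-1, 9), Mul(-1, 1))) = Add(Rational(2, 9), Mul(Rational(-1, 9), -1)) = Add(Rational(2, 9), Rational(1, 9)) = Rational(1, 3) ≈ 0.33333)
Mul(z, Function('y')(11)) = Mul(Rational(1, 3), 3) = 1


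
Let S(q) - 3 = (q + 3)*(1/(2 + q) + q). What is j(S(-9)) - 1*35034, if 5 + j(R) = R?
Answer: -244868/7 ≈ -34981.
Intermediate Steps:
S(q) = 3 + (3 + q)*(q + 1/(2 + q)) (S(q) = 3 + (q + 3)*(1/(2 + q) + q) = 3 + (3 + q)*(q + 1/(2 + q)))
j(R) = -5 + R
j(S(-9)) - 1*35034 = (-5 + (9 + (-9)**3 + 5*(-9)**2 + 10*(-9))/(2 - 9)) - 1*35034 = (-5 + (9 - 729 + 5*81 - 90)/(-7)) - 35034 = (-5 - (9 - 729 + 405 - 90)/7) - 35034 = (-5 - 1/7*(-405)) - 35034 = (-5 + 405/7) - 35034 = 370/7 - 35034 = -244868/7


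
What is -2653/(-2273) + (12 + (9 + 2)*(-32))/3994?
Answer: 4911631/4539181 ≈ 1.0821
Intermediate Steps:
-2653/(-2273) + (12 + (9 + 2)*(-32))/3994 = -2653*(-1/2273) + (12 + 11*(-32))*(1/3994) = 2653/2273 + (12 - 352)*(1/3994) = 2653/2273 - 340*1/3994 = 2653/2273 - 170/1997 = 4911631/4539181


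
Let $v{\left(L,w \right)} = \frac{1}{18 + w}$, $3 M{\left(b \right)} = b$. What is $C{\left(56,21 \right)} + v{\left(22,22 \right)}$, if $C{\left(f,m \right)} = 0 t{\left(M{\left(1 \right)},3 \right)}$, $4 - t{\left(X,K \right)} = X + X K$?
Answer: $\frac{1}{40} \approx 0.025$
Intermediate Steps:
$M{\left(b \right)} = \frac{b}{3}$
$t{\left(X,K \right)} = 4 - X - K X$ ($t{\left(X,K \right)} = 4 - \left(X + X K\right) = 4 - \left(X + K X\right) = 4 - X - K X$)
$C{\left(f,m \right)} = 0$ ($C{\left(f,m \right)} = 0 \left(4 - \frac{1}{3} \cdot 1 - 3 \cdot \frac{1}{3} \cdot 1\right) = 0 \left(4 - \frac{1}{3} - 3 \cdot \frac{1}{3}\right) = 0 \left(4 - \frac{1}{3} - 1\right) = 0 \cdot \frac{8}{3} = 0$)
$C{\left(56,21 \right)} + v{\left(22,22 \right)} = 0 + \frac{1}{18 + 22} = 0 + \frac{1}{40} = \frac{1}{40}$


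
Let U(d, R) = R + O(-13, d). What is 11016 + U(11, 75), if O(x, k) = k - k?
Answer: 11091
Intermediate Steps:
O(x, k) = 0
U(d, R) = R (U(d, R) = R + 0 = R)
11016 + U(11, 75) = 11016 + 75 = 11091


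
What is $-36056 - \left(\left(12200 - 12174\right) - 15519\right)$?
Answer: $-20563$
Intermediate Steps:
$-36056 - \left(\left(12200 - 12174\right) - 15519\right) = -36056 - \left(26 - 15519\right) = -36056 - -15493 = -36056 + 15493 = -20563$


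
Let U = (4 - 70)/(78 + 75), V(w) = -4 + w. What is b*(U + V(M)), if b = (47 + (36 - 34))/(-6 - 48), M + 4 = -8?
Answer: 20531/1377 ≈ 14.910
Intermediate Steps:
M = -12 (M = -4 - 8 = -12)
b = -49/54 (b = (47 + 2)/(-54) = 49*(-1/54) = -49/54 ≈ -0.90741)
U = -22/51 (U = -66/153 = -66*1/153 = -22/51 ≈ -0.43137)
b*(U + V(M)) = -49*(-22/51 + (-4 - 12))/54 = -49*(-22/51 - 16)/54 = -49/54*(-838/51) = 20531/1377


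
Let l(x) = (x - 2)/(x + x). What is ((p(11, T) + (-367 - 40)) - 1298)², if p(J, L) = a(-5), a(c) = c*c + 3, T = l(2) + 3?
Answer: 2812329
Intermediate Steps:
l(x) = (-2 + x)/(2*x) (l(x) = (-2 + x)/((2*x)) = (-2 + x)*(1/(2*x)) = (-2 + x)/(2*x))
T = 3 (T = (½)*(-2 + 2)/2 + 3 = (½)*(½)*0 + 3 = 0 + 3 = 3)
a(c) = 3 + c² (a(c) = c² + 3 = 3 + c²)
p(J, L) = 28 (p(J, L) = 3 + (-5)² = 3 + 25 = 28)
((p(11, T) + (-367 - 40)) - 1298)² = ((28 + (-367 - 40)) - 1298)² = ((28 - 407) - 1298)² = (-379 - 1298)² = (-1677)² = 2812329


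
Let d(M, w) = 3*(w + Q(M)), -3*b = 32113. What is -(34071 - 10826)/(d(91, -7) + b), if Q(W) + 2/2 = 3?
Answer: 69735/32158 ≈ 2.1685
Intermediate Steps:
b = -32113/3 (b = -1/3*32113 = -32113/3 ≈ -10704.)
Q(W) = 2 (Q(W) = -1 + 3 = 2)
d(M, w) = 6 + 3*w (d(M, w) = 3*(w + 2) = 3*(2 + w) = 6 + 3*w)
-(34071 - 10826)/(d(91, -7) + b) = -(34071 - 10826)/((6 + 3*(-7)) - 32113/3) = -23245/((6 - 21) - 32113/3) = -23245/(-15 - 32113/3) = -23245/(-32158/3) = -23245*(-3)/32158 = -1*(-69735/32158) = 69735/32158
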